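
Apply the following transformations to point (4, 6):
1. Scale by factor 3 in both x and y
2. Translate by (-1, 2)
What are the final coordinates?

Step 1: Scale (4, 6) by 3 → (12, 18)
Step 2: Translate by (-1, 2) → (11, 20)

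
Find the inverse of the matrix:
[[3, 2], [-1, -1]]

For [[a,b],[c,d]], inverse = (1/det)·[[d,-b],[-c,a]]
det = (3)(-1) - (2)(-1) = -3 - -2 = -1
Inverse = (1/-1)·[[-1, -2], [1, 3]]
= [[1, 2], [-1, -3]]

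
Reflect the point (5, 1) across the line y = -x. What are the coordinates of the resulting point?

Reflection across line y = -x: (5, 1) → (-1, -5)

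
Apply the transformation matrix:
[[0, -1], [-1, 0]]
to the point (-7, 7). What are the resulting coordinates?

Matrix multiplication:
[[0, -1], [-1, 0]] × [-7, 7]ᵀ
= [(0)(-7) + (-1)(7), (-1)(-7) + (0)(7)]ᵀ
= [-7, 7]ᵀ
Result: (-7, 7)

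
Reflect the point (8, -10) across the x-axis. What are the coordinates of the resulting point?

Reflection across x-axis: (8, -10) → (8, 10)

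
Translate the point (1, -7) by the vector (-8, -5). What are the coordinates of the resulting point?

Translation by (-8, -5) (homogeneous matrix [[1, 0, -8], [0, 1, -5], [0, 0, 1]]):
x' = 1 + -8 = -7
y' = -7 + -5 = -12
Result: (-7, -12)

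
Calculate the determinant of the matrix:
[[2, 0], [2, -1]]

For a 2×2 matrix [[a, b], [c, d]], det = ad - bc
det = (2)(-1) - (0)(2) = -2 - 0 = -2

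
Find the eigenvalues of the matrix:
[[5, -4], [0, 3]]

Characteristic equation: det(A - λI) = 0
λ² - (trace)λ + (det) = 0
trace = 5 + 3 = 8, det = (5)(3) - (-4)(0) = 15
λ² - (8)λ + (15) = 0
λ = (8 ± √((8)² - 4·(15))) / 2 = (8 ± √4) / 2
Solving: λ = 3, 5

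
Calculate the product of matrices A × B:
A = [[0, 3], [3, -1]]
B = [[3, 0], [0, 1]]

Matrix multiplication:
C[0][0] = 0×3 + 3×0 = 0
C[0][1] = 0×0 + 3×1 = 3
C[1][0] = 3×3 + -1×0 = 9
C[1][1] = 3×0 + -1×1 = -1
Result: [[0, 3], [9, -1]]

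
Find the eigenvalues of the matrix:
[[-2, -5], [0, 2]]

Characteristic equation: det(A - λI) = 0
λ² - (trace)λ + (det) = 0
trace = -2 + 2 = 0, det = (-2)(2) - (-5)(0) = -4
λ² - (0)λ + (-4) = 0
λ = (0 ± √((0)² - 4·(-4))) / 2 = (0 ± √16) / 2
Solving: λ = -2, 2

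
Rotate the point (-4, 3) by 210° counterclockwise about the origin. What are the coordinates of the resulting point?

Rotation matrix for 210°: [[cos 210°, -sin 210°], [sin 210°, cos 210°]] ≈ [[-0.866025, 0.500000], [-0.500000, -0.866025]]
[[-0.866025, 0.500000], [-0.500000, -0.866025]] × [-4, 3]ᵀ ≈ [4.9641, -0.5981]ᵀ
Result: (4.9641, -0.5981)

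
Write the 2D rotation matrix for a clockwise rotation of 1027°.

Rotation matrix formula: [[cos θ, -sin θ], [sin θ, cos θ]]
A clockwise rotation by 1027° is equivalent to a counterclockwise rotation by -1027°.
For θ = -1027°:
cos(-1027°) = 0.6018
sin(-1027°) = 0.7986
Result: [[0.6018, -0.7986], [0.7986, 0.6018]]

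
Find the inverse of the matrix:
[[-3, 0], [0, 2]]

For [[a,b],[c,d]], inverse = (1/det)·[[d,-b],[-c,a]]
det = (-3)(2) - (0)(0) = -6 - 0 = -6
Inverse = (1/-6)·[[2, 0], [0, -3]]
= [[-1/3, 0], [0, 1/2]]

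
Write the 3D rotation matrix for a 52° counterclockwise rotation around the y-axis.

Rotation matrix for counterclockwise 52° around y-axis:
cos(52°) = 0.6157, sin(52°) = 0.7880
Result: [[0.6157, 0, 0.7880], [0, 1, 0], [-0.7880, 0, 0.6157]]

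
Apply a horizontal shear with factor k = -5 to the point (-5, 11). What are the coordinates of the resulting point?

Shear matrix for horizontal shear with factor k = -5:
[[1, -5], [0, 1]]
Result: (-5, 11) → (-60, 11)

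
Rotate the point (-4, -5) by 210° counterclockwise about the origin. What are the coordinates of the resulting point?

Rotation matrix for 210°: [[cos 210°, -sin 210°], [sin 210°, cos 210°]] ≈ [[-0.866025, 0.500000], [-0.500000, -0.866025]]
[[-0.866025, 0.500000], [-0.500000, -0.866025]] × [-4, -5]ᵀ ≈ [0.9641, 6.3301]ᵀ
Result: (0.9641, 6.3301)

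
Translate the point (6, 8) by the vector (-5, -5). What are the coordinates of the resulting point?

Translation by (-5, -5) (homogeneous matrix [[1, 0, -5], [0, 1, -5], [0, 0, 1]]):
x' = 6 + -5 = 1
y' = 8 + -5 = 3
Result: (1, 3)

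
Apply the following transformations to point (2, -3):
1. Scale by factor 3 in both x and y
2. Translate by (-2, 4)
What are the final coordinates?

Step 1: Scale (2, -3) by 3 → (6, -9)
Step 2: Translate by (-2, 4) → (4, -5)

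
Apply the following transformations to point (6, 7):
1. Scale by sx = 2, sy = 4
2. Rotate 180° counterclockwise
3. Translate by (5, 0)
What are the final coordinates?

Step 1: Scale → (12, 28)
Step 2: Rotate 180° → (-12, -28)
Step 3: Translate → (-7, -28)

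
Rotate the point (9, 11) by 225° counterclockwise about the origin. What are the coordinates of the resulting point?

Rotation matrix for 225°: [[cos 225°, -sin 225°], [sin 225°, cos 225°]] ≈ [[-0.707107, 0.707107], [-0.707107, -0.707107]]
[[-0.707107, 0.707107], [-0.707107, -0.707107]] × [9, 11]ᵀ ≈ [1.4142, -14.1421]ᵀ
Result: (1.4142, -14.1421)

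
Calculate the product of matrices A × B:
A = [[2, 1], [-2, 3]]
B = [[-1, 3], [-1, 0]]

Matrix multiplication:
C[0][0] = 2×-1 + 1×-1 = -3
C[0][1] = 2×3 + 1×0 = 6
C[1][0] = -2×-1 + 3×-1 = -1
C[1][1] = -2×3 + 3×0 = -6
Result: [[-3, 6], [-1, -6]]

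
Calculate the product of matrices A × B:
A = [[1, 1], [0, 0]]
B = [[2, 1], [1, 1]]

Matrix multiplication:
C[0][0] = 1×2 + 1×1 = 3
C[0][1] = 1×1 + 1×1 = 2
C[1][0] = 0×2 + 0×1 = 0
C[1][1] = 0×1 + 0×1 = 0
Result: [[3, 2], [0, 0]]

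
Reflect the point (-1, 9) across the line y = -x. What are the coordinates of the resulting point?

Reflection across line y = -x: (-1, 9) → (-9, 1)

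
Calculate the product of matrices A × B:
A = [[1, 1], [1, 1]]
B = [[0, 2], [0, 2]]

Matrix multiplication:
C[0][0] = 1×0 + 1×0 = 0
C[0][1] = 1×2 + 1×2 = 4
C[1][0] = 1×0 + 1×0 = 0
C[1][1] = 1×2 + 1×2 = 4
Result: [[0, 4], [0, 4]]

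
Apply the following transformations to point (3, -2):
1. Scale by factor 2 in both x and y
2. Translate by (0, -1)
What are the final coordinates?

Step 1: Scale (3, -2) by 2 → (6, -4)
Step 2: Translate by (0, -1) → (6, -5)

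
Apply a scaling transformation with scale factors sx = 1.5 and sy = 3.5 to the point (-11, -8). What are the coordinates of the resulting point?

Scaling matrix:
[[1.50, 0], [0, 3.50]]
Result: (-11 × 1.5, -8 × 3.5) = (-16.5, -28)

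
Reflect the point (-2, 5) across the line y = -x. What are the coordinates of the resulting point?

Reflection across line y = -x: (-2, 5) → (-5, 2)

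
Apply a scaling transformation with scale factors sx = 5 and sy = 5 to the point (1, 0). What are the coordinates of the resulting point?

Scaling matrix:
[[5, 0], [0, 5]]
Result: (1 × 5, 0 × 5) = (5, 0)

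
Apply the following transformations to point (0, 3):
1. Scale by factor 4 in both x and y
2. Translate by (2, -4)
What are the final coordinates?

Step 1: Scale (0, 3) by 4 → (0, 12)
Step 2: Translate by (2, -4) → (2, 8)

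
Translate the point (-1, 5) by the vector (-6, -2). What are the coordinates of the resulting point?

Translation by (-6, -2) (homogeneous matrix [[1, 0, -6], [0, 1, -2], [0, 0, 1]]):
x' = -1 + -6 = -7
y' = 5 + -2 = 3
Result: (-7, 3)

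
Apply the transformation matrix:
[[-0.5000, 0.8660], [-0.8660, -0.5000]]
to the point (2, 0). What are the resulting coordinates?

Matrix multiplication:
[[-0.5000, 0.8660], [-0.8660, -0.5000]] × [2, 0]ᵀ
= [(-0.5000)(2) + (0.8660)(0), (-0.8660)(2) + (-0.5000)(0)]ᵀ
= [-1, -1.7320]ᵀ
Result: (-1, -1.7320)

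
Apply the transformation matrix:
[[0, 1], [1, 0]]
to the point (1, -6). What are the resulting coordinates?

Matrix multiplication:
[[0, 1], [1, 0]] × [1, -6]ᵀ
= [(0)(1) + (1)(-6), (1)(1) + (0)(-6)]ᵀ
= [-6, 1]ᵀ
Result: (-6, 1)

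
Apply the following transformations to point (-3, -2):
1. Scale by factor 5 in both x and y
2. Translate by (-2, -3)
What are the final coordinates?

Step 1: Scale (-3, -2) by 5 → (-15, -10)
Step 2: Translate by (-2, -3) → (-17, -13)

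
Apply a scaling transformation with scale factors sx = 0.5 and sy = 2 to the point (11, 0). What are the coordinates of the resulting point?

Scaling matrix:
[[0.50, 0], [0, 2]]
Result: (11 × 0.5, 0 × 2) = (5.5, 0)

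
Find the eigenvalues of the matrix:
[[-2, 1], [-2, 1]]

Characteristic equation: det(A - λI) = 0
λ² - (trace)λ + (det) = 0
trace = -2 + 1 = -1, det = (-2)(1) - (1)(-2) = 0
λ² - (-1)λ + (0) = 0
λ = (-1 ± √((-1)² - 4·(0))) / 2 = (-1 ± √1) / 2
Solving: λ = -1, 0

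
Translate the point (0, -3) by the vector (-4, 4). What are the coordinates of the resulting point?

Translation by (-4, 4) (homogeneous matrix [[1, 0, -4], [0, 1, 4], [0, 0, 1]]):
x' = 0 + -4 = -4
y' = -3 + 4 = 1
Result: (-4, 1)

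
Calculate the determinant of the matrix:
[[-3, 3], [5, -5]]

For a 2×2 matrix [[a, b], [c, d]], det = ad - bc
det = (-3)(-5) - (3)(5) = 15 - 15 = 0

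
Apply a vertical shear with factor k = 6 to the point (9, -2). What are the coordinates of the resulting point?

Shear matrix for vertical shear with factor k = 6:
[[1, 0], [6, 1]]
Result: (9, -2) → (9, 52)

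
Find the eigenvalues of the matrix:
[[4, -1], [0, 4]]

Characteristic equation: det(A - λI) = 0
λ² - (trace)λ + (det) = 0
trace = 4 + 4 = 8, det = (4)(4) - (-1)(0) = 16
λ² - (8)λ + (16) = 0
λ = (8 ± √((8)² - 4·(16))) / 2 = (8 ± √0) / 2
Solving: λ = 4, 4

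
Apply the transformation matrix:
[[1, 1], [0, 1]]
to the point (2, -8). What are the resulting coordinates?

Matrix multiplication:
[[1, 1], [0, 1]] × [2, -8]ᵀ
= [(1)(2) + (1)(-8), (0)(2) + (1)(-8)]ᵀ
= [-6, -8]ᵀ
Result: (-6, -8)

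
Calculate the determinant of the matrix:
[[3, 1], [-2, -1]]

For a 2×2 matrix [[a, b], [c, d]], det = ad - bc
det = (3)(-1) - (1)(-2) = -3 - -2 = -1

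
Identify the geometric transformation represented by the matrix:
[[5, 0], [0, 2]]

This matrix represents: non-uniform scaling by sx = 5, sy = 2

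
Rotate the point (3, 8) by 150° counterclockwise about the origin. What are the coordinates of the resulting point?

Rotation matrix for 150°: [[cos 150°, -sin 150°], [sin 150°, cos 150°]] ≈ [[-0.866025, -0.500000], [0.500000, -0.866025]]
[[-0.866025, -0.500000], [0.500000, -0.866025]] × [3, 8]ᵀ ≈ [-6.5981, -5.4282]ᵀ
Result: (-6.5981, -5.4282)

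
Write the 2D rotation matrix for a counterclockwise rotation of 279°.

Rotation matrix formula: [[cos θ, -sin θ], [sin θ, cos θ]]
For θ = 279°:
cos(279°) = 0.1564
sin(279°) = -0.9877
Result: [[0.1564, 0.9877], [-0.9877, 0.1564]]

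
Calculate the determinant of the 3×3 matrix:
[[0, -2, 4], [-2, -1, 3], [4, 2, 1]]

Expansion along first row:
det = 0·det([[-1,3],[2,1]]) - -2·det([[-2,3],[4,1]]) + 4·det([[-2,-1],[4,2]])
    = 0·(-1·1 - 3·2) - -2·(-2·1 - 3·4) + 4·(-2·2 - -1·4)
    = 0·-7 - -2·-14 + 4·0
    = 0 + -28 + 0 = -28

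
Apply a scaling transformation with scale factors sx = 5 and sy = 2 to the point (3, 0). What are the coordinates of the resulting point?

Scaling matrix:
[[5, 0], [0, 2]]
Result: (3 × 5, 0 × 2) = (15, 0)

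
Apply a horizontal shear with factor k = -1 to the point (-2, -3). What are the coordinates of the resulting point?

Shear matrix for horizontal shear with factor k = -1:
[[1, -1], [0, 1]]
Result: (-2, -3) → (1, -3)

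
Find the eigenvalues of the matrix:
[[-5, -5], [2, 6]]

Characteristic equation: det(A - λI) = 0
λ² - (trace)λ + (det) = 0
trace = -5 + 6 = 1, det = (-5)(6) - (-5)(2) = -20
λ² - (1)λ + (-20) = 0
λ = (1 ± √((1)² - 4·(-20))) / 2 = (1 ± √81) / 2
Solving: λ = -4, 5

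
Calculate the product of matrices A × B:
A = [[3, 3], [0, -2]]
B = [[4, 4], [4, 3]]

Matrix multiplication:
C[0][0] = 3×4 + 3×4 = 24
C[0][1] = 3×4 + 3×3 = 21
C[1][0] = 0×4 + -2×4 = -8
C[1][1] = 0×4 + -2×3 = -6
Result: [[24, 21], [-8, -6]]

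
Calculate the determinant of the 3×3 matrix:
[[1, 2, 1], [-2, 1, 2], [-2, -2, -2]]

Expansion along first row:
det = 1·det([[1,2],[-2,-2]]) - 2·det([[-2,2],[-2,-2]]) + 1·det([[-2,1],[-2,-2]])
    = 1·(1·-2 - 2·-2) - 2·(-2·-2 - 2·-2) + 1·(-2·-2 - 1·-2)
    = 1·2 - 2·8 + 1·6
    = 2 + -16 + 6 = -8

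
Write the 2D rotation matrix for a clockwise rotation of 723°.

Rotation matrix formula: [[cos θ, -sin θ], [sin θ, cos θ]]
A clockwise rotation by 723° is equivalent to a counterclockwise rotation by -723°.
For θ = -723°:
cos(-723°) = 0.9986
sin(-723°) = -0.0523
Result: [[0.9986, 0.0523], [-0.0523, 0.9986]]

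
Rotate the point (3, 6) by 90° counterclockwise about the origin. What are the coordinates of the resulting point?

Rotation matrix for 90°: [[cos 90°, -sin 90°], [sin 90°, cos 90°]] = [[0, -1], [1, 0]]
[[0, -1], [1, 0]] × [3, 6]ᵀ = [-6, 3]ᵀ
Result: (-6, 3)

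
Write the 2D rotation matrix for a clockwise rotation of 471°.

Rotation matrix formula: [[cos θ, -sin θ], [sin θ, cos θ]]
A clockwise rotation by 471° is equivalent to a counterclockwise rotation by -471°.
For θ = -471°:
cos(-471°) = -0.3584
sin(-471°) = -0.9336
Result: [[-0.3584, 0.9336], [-0.9336, -0.3584]]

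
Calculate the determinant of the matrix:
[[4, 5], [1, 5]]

For a 2×2 matrix [[a, b], [c, d]], det = ad - bc
det = (4)(5) - (5)(1) = 20 - 5 = 15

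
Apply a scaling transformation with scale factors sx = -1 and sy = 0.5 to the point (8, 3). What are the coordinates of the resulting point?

Scaling matrix:
[[-1, 0], [0, 0.50]]
Result: (8 × -1, 3 × 0.5) = (-8, 1.5)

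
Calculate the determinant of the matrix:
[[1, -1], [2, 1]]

For a 2×2 matrix [[a, b], [c, d]], det = ad - bc
det = (1)(1) - (-1)(2) = 1 - -2 = 3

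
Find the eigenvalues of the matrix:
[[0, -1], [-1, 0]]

Characteristic equation: det(A - λI) = 0
λ² - (trace)λ + (det) = 0
trace = 0 + 0 = 0, det = (0)(0) - (-1)(-1) = -1
λ² - (0)λ + (-1) = 0
λ = (0 ± √((0)² - 4·(-1))) / 2 = (0 ± √4) / 2
Solving: λ = -1, 1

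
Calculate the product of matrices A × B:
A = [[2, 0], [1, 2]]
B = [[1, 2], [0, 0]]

Matrix multiplication:
C[0][0] = 2×1 + 0×0 = 2
C[0][1] = 2×2 + 0×0 = 4
C[1][0] = 1×1 + 2×0 = 1
C[1][1] = 1×2 + 2×0 = 2
Result: [[2, 4], [1, 2]]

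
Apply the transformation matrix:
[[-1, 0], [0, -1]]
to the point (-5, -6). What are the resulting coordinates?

Matrix multiplication:
[[-1, 0], [0, -1]] × [-5, -6]ᵀ
= [(-1)(-5) + (0)(-6), (0)(-5) + (-1)(-6)]ᵀ
= [5, 6]ᵀ
Result: (5, 6)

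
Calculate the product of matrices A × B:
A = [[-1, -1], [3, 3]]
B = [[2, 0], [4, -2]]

Matrix multiplication:
C[0][0] = -1×2 + -1×4 = -6
C[0][1] = -1×0 + -1×-2 = 2
C[1][0] = 3×2 + 3×4 = 18
C[1][1] = 3×0 + 3×-2 = -6
Result: [[-6, 2], [18, -6]]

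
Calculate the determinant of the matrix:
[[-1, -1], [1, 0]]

For a 2×2 matrix [[a, b], [c, d]], det = ad - bc
det = (-1)(0) - (-1)(1) = 0 - -1 = 1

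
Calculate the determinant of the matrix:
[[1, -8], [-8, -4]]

For a 2×2 matrix [[a, b], [c, d]], det = ad - bc
det = (1)(-4) - (-8)(-8) = -4 - 64 = -68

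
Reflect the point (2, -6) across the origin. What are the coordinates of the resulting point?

Reflection across origin: (2, -6) → (-2, 6)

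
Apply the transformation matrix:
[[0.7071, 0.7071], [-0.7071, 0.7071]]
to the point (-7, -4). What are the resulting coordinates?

Matrix multiplication:
[[0.7071, 0.7071], [-0.7071, 0.7071]] × [-7, -4]ᵀ
= [(0.7071)(-7) + (0.7071)(-4), (-0.7071)(-7) + (0.7071)(-4)]ᵀ
= [-7.7781, 2.1213]ᵀ
Result: (-7.7781, 2.1213)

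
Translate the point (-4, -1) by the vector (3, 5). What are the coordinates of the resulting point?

Translation by (3, 5) (homogeneous matrix [[1, 0, 3], [0, 1, 5], [0, 0, 1]]):
x' = -4 + 3 = -1
y' = -1 + 5 = 4
Result: (-1, 4)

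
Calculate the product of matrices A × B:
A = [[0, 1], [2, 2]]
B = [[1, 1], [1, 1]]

Matrix multiplication:
C[0][0] = 0×1 + 1×1 = 1
C[0][1] = 0×1 + 1×1 = 1
C[1][0] = 2×1 + 2×1 = 4
C[1][1] = 2×1 + 2×1 = 4
Result: [[1, 1], [4, 4]]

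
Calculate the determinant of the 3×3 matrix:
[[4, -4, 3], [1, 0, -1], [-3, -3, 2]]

Expansion along first row:
det = 4·det([[0,-1],[-3,2]]) - -4·det([[1,-1],[-3,2]]) + 3·det([[1,0],[-3,-3]])
    = 4·(0·2 - -1·-3) - -4·(1·2 - -1·-3) + 3·(1·-3 - 0·-3)
    = 4·-3 - -4·-1 + 3·-3
    = -12 + -4 + -9 = -25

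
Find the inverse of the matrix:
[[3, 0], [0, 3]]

For [[a,b],[c,d]], inverse = (1/det)·[[d,-b],[-c,a]]
det = (3)(3) - (0)(0) = 9 - 0 = 9
Inverse = (1/9)·[[3, 0], [0, 3]]
= [[1/3, 0], [0, 1/3]]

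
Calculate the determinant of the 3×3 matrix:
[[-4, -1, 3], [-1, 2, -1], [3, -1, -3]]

Expansion along first row:
det = -4·det([[2,-1],[-1,-3]]) - -1·det([[-1,-1],[3,-3]]) + 3·det([[-1,2],[3,-1]])
    = -4·(2·-3 - -1·-1) - -1·(-1·-3 - -1·3) + 3·(-1·-1 - 2·3)
    = -4·-7 - -1·6 + 3·-5
    = 28 + 6 + -15 = 19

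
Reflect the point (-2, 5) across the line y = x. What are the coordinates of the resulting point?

Reflection across line y = x: (-2, 5) → (5, -2)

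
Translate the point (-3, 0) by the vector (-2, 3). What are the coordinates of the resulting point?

Translation by (-2, 3) (homogeneous matrix [[1, 0, -2], [0, 1, 3], [0, 0, 1]]):
x' = -3 + -2 = -5
y' = 0 + 3 = 3
Result: (-5, 3)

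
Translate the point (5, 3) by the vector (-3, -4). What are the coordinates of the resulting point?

Translation by (-3, -4) (homogeneous matrix [[1, 0, -3], [0, 1, -4], [0, 0, 1]]):
x' = 5 + -3 = 2
y' = 3 + -4 = -1
Result: (2, -1)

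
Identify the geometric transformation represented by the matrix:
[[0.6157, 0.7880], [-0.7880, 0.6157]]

This matrix represents: rotation by 308° counterclockwise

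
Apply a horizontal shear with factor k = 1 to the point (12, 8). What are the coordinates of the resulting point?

Shear matrix for horizontal shear with factor k = 1:
[[1, 1], [0, 1]]
Result: (12, 8) → (20, 8)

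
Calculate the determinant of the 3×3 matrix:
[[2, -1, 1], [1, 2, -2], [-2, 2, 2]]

Expansion along first row:
det = 2·det([[2,-2],[2,2]]) - -1·det([[1,-2],[-2,2]]) + 1·det([[1,2],[-2,2]])
    = 2·(2·2 - -2·2) - -1·(1·2 - -2·-2) + 1·(1·2 - 2·-2)
    = 2·8 - -1·-2 + 1·6
    = 16 + -2 + 6 = 20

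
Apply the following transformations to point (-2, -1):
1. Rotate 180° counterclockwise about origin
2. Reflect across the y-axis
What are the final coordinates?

Step 1: Rotate 180° → (2, 1)
Step 2: Reflect across y-axis → (-2, 1)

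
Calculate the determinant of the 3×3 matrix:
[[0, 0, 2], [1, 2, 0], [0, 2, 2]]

Expansion along first row:
det = 0·det([[2,0],[2,2]]) - 0·det([[1,0],[0,2]]) + 2·det([[1,2],[0,2]])
    = 0·(2·2 - 0·2) - 0·(1·2 - 0·0) + 2·(1·2 - 2·0)
    = 0·4 - 0·2 + 2·2
    = 0 + 0 + 4 = 4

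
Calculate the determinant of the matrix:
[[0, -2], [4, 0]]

For a 2×2 matrix [[a, b], [c, d]], det = ad - bc
det = (0)(0) - (-2)(4) = 0 - -8 = 8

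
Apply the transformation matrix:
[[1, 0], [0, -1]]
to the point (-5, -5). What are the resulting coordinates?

Matrix multiplication:
[[1, 0], [0, -1]] × [-5, -5]ᵀ
= [(1)(-5) + (0)(-5), (0)(-5) + (-1)(-5)]ᵀ
= [-5, 5]ᵀ
Result: (-5, 5)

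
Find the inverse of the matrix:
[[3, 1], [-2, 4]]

For [[a,b],[c,d]], inverse = (1/det)·[[d,-b],[-c,a]]
det = (3)(4) - (1)(-2) = 12 - -2 = 14
Inverse = (1/14)·[[4, -1], [2, 3]]
= [[2/7, -1/14], [1/7, 3/14]]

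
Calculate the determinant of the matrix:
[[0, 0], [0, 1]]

For a 2×2 matrix [[a, b], [c, d]], det = ad - bc
det = (0)(1) - (0)(0) = 0 - 0 = 0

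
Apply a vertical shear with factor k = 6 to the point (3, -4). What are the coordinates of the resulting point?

Shear matrix for vertical shear with factor k = 6:
[[1, 0], [6, 1]]
Result: (3, -4) → (3, 14)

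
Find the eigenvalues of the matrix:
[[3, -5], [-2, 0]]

Characteristic equation: det(A - λI) = 0
λ² - (trace)λ + (det) = 0
trace = 3 + 0 = 3, det = (3)(0) - (-5)(-2) = -10
λ² - (3)λ + (-10) = 0
λ = (3 ± √((3)² - 4·(-10))) / 2 = (3 ± √49) / 2
Solving: λ = -2, 5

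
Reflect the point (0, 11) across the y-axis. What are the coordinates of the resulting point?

Reflection across y-axis: (0, 11) → (0, 11)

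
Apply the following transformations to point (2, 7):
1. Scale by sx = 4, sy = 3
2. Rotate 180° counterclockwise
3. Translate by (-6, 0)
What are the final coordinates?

Step 1: Scale → (8, 21)
Step 2: Rotate 180° → (-8, -21)
Step 3: Translate → (-14, -21)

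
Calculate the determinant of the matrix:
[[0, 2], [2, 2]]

For a 2×2 matrix [[a, b], [c, d]], det = ad - bc
det = (0)(2) - (2)(2) = 0 - 4 = -4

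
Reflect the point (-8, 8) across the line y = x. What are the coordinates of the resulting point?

Reflection across line y = x: (-8, 8) → (8, -8)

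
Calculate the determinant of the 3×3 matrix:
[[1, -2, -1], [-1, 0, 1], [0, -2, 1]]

Expansion along first row:
det = 1·det([[0,1],[-2,1]]) - -2·det([[-1,1],[0,1]]) + -1·det([[-1,0],[0,-2]])
    = 1·(0·1 - 1·-2) - -2·(-1·1 - 1·0) + -1·(-1·-2 - 0·0)
    = 1·2 - -2·-1 + -1·2
    = 2 + -2 + -2 = -2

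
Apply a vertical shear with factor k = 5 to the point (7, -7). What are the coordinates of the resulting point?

Shear matrix for vertical shear with factor k = 5:
[[1, 0], [5, 1]]
Result: (7, -7) → (7, 28)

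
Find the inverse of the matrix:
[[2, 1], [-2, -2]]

For [[a,b],[c,d]], inverse = (1/det)·[[d,-b],[-c,a]]
det = (2)(-2) - (1)(-2) = -4 - -2 = -2
Inverse = (1/-2)·[[-2, -1], [2, 2]]
= [[1, 1/2], [-1, -1]]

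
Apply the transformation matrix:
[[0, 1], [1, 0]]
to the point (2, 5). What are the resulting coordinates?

Matrix multiplication:
[[0, 1], [1, 0]] × [2, 5]ᵀ
= [(0)(2) + (1)(5), (1)(2) + (0)(5)]ᵀ
= [5, 2]ᵀ
Result: (5, 2)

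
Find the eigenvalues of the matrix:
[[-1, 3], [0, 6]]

Characteristic equation: det(A - λI) = 0
λ² - (trace)λ + (det) = 0
trace = -1 + 6 = 5, det = (-1)(6) - (3)(0) = -6
λ² - (5)λ + (-6) = 0
λ = (5 ± √((5)² - 4·(-6))) / 2 = (5 ± √49) / 2
Solving: λ = -1, 6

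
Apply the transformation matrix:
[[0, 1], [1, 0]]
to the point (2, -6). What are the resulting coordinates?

Matrix multiplication:
[[0, 1], [1, 0]] × [2, -6]ᵀ
= [(0)(2) + (1)(-6), (1)(2) + (0)(-6)]ᵀ
= [-6, 2]ᵀ
Result: (-6, 2)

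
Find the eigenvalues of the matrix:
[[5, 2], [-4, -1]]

Characteristic equation: det(A - λI) = 0
λ² - (trace)λ + (det) = 0
trace = 5 + -1 = 4, det = (5)(-1) - (2)(-4) = 3
λ² - (4)λ + (3) = 0
λ = (4 ± √((4)² - 4·(3))) / 2 = (4 ± √4) / 2
Solving: λ = 1, 3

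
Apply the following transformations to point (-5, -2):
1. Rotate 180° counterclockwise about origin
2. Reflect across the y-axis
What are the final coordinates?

Step 1: Rotate 180° → (5, 2)
Step 2: Reflect across y-axis → (-5, 2)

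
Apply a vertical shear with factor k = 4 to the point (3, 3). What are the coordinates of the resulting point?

Shear matrix for vertical shear with factor k = 4:
[[1, 0], [4, 1]]
Result: (3, 3) → (3, 15)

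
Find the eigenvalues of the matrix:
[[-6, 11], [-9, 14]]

Characteristic equation: det(A - λI) = 0
λ² - (trace)λ + (det) = 0
trace = -6 + 14 = 8, det = (-6)(14) - (11)(-9) = 15
λ² - (8)λ + (15) = 0
λ = (8 ± √((8)² - 4·(15))) / 2 = (8 ± √4) / 2
Solving: λ = 3, 5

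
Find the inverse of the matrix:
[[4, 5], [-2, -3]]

For [[a,b],[c,d]], inverse = (1/det)·[[d,-b],[-c,a]]
det = (4)(-3) - (5)(-2) = -12 - -10 = -2
Inverse = (1/-2)·[[-3, -5], [2, 4]]
= [[3/2, 5/2], [-1, -2]]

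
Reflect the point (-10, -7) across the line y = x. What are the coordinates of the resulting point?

Reflection across line y = x: (-10, -7) → (-7, -10)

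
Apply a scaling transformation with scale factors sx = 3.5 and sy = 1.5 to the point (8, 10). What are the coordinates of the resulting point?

Scaling matrix:
[[3.50, 0], [0, 1.50]]
Result: (8 × 3.5, 10 × 1.5) = (28, 15)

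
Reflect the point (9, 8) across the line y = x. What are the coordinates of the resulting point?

Reflection across line y = x: (9, 8) → (8, 9)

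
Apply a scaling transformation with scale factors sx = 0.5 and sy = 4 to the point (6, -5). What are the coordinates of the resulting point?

Scaling matrix:
[[0.50, 0], [0, 4]]
Result: (6 × 0.5, -5 × 4) = (3, -20)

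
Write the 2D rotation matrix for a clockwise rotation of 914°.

Rotation matrix formula: [[cos θ, -sin θ], [sin θ, cos θ]]
A clockwise rotation by 914° is equivalent to a counterclockwise rotation by -914°.
For θ = -914°:
cos(-914°) = -0.9703
sin(-914°) = 0.2419
Result: [[-0.9703, -0.2419], [0.2419, -0.9703]]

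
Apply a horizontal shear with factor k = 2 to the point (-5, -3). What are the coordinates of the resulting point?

Shear matrix for horizontal shear with factor k = 2:
[[1, 2], [0, 1]]
Result: (-5, -3) → (-11, -3)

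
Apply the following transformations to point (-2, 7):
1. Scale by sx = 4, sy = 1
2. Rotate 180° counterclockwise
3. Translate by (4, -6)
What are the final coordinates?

Step 1: Scale → (-8, 7)
Step 2: Rotate 180° → (8, -7)
Step 3: Translate → (12, -13)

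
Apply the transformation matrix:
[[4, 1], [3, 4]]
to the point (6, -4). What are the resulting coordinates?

Matrix multiplication:
[[4, 1], [3, 4]] × [6, -4]ᵀ
= [(4)(6) + (1)(-4), (3)(6) + (4)(-4)]ᵀ
= [20, 2]ᵀ
Result: (20, 2)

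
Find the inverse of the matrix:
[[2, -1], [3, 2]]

For [[a,b],[c,d]], inverse = (1/det)·[[d,-b],[-c,a]]
det = (2)(2) - (-1)(3) = 4 - -3 = 7
Inverse = (1/7)·[[2, 1], [-3, 2]]
= [[2/7, 1/7], [-3/7, 2/7]]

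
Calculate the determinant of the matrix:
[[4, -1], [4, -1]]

For a 2×2 matrix [[a, b], [c, d]], det = ad - bc
det = (4)(-1) - (-1)(4) = -4 - -4 = 0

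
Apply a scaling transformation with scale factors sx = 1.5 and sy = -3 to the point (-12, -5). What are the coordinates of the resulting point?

Scaling matrix:
[[1.50, 0], [0, -3]]
Result: (-12 × 1.5, -5 × -3) = (-18, 15)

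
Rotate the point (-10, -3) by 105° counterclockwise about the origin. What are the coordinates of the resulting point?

Rotation matrix for 105°: [[cos 105°, -sin 105°], [sin 105°, cos 105°]] ≈ [[-0.258819, -0.965926], [0.965926, -0.258819]]
[[-0.258819, -0.965926], [0.965926, -0.258819]] × [-10, -3]ᵀ ≈ [5.4860, -8.8828]ᵀ
Result: (5.4860, -8.8828)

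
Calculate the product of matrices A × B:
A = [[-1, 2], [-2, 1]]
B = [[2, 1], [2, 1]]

Matrix multiplication:
C[0][0] = -1×2 + 2×2 = 2
C[0][1] = -1×1 + 2×1 = 1
C[1][0] = -2×2 + 1×2 = -2
C[1][1] = -2×1 + 1×1 = -1
Result: [[2, 1], [-2, -1]]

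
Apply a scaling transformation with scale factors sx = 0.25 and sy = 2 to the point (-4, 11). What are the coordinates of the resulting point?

Scaling matrix:
[[0.25, 0], [0, 2]]
Result: (-4 × 0.25, 11 × 2) = (-1, 22)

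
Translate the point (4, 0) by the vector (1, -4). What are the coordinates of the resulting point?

Translation by (1, -4) (homogeneous matrix [[1, 0, 1], [0, 1, -4], [0, 0, 1]]):
x' = 4 + 1 = 5
y' = 0 + -4 = -4
Result: (5, -4)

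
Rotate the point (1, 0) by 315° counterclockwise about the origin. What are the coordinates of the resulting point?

Rotation matrix for 315°: [[cos 315°, -sin 315°], [sin 315°, cos 315°]] ≈ [[0.707107, 0.707107], [-0.707107, 0.707107]]
[[0.707107, 0.707107], [-0.707107, 0.707107]] × [1, 0]ᵀ ≈ [0.7071, -0.7071]ᵀ
Result: (0.7071, -0.7071)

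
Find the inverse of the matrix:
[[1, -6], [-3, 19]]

For [[a,b],[c,d]], inverse = (1/det)·[[d,-b],[-c,a]]
det = (1)(19) - (-6)(-3) = 19 - 18 = 1
Inverse = [[19, 6], [3, 1]]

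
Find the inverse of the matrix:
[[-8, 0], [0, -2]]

For [[a,b],[c,d]], inverse = (1/det)·[[d,-b],[-c,a]]
det = (-8)(-2) - (0)(0) = 16 - 0 = 16
Inverse = (1/16)·[[-2, 0], [0, -8]]
= [[-1/8, 0], [0, -1/2]]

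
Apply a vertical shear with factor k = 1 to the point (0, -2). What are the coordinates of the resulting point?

Shear matrix for vertical shear with factor k = 1:
[[1, 0], [1, 1]]
Result: (0, -2) → (0, -2)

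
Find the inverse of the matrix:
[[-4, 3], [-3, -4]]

For [[a,b],[c,d]], inverse = (1/det)·[[d,-b],[-c,a]]
det = (-4)(-4) - (3)(-3) = 16 - -9 = 25
Inverse = (1/25)·[[-4, -3], [3, -4]]
= [[-4/25, -3/25], [3/25, -4/25]]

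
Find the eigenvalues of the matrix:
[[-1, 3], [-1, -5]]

Characteristic equation: det(A - λI) = 0
λ² - (trace)λ + (det) = 0
trace = -1 + -5 = -6, det = (-1)(-5) - (3)(-1) = 8
λ² - (-6)λ + (8) = 0
λ = (-6 ± √((-6)² - 4·(8))) / 2 = (-6 ± √4) / 2
Solving: λ = -4, -2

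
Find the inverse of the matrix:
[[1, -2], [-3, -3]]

For [[a,b],[c,d]], inverse = (1/det)·[[d,-b],[-c,a]]
det = (1)(-3) - (-2)(-3) = -3 - 6 = -9
Inverse = (1/-9)·[[-3, 2], [3, 1]]
= [[1/3, -2/9], [-1/3, -1/9]]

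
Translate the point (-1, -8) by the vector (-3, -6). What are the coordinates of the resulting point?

Translation by (-3, -6) (homogeneous matrix [[1, 0, -3], [0, 1, -6], [0, 0, 1]]):
x' = -1 + -3 = -4
y' = -8 + -6 = -14
Result: (-4, -14)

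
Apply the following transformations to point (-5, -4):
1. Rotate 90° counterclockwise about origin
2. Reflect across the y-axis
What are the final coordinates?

Step 1: Rotate 90° → (4, -5)
Step 2: Reflect across y-axis → (-4, -5)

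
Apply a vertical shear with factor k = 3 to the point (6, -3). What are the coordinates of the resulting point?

Shear matrix for vertical shear with factor k = 3:
[[1, 0], [3, 1]]
Result: (6, -3) → (6, 15)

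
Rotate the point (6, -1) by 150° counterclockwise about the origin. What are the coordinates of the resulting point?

Rotation matrix for 150°: [[cos 150°, -sin 150°], [sin 150°, cos 150°]] ≈ [[-0.866025, -0.500000], [0.500000, -0.866025]]
[[-0.866025, -0.500000], [0.500000, -0.866025]] × [6, -1]ᵀ ≈ [-4.6962, 3.8660]ᵀ
Result: (-4.6962, 3.8660)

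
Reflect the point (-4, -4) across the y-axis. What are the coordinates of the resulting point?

Reflection across y-axis: (-4, -4) → (4, -4)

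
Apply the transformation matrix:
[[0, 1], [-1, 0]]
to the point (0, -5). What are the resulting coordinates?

Matrix multiplication:
[[0, 1], [-1, 0]] × [0, -5]ᵀ
= [(0)(0) + (1)(-5), (-1)(0) + (0)(-5)]ᵀ
= [-5, 0]ᵀ
Result: (-5, 0)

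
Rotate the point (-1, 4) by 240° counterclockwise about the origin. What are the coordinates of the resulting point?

Rotation matrix for 240°: [[cos 240°, -sin 240°], [sin 240°, cos 240°]] ≈ [[-0.500000, 0.866025], [-0.866025, -0.500000]]
[[-0.500000, 0.866025], [-0.866025, -0.500000]] × [-1, 4]ᵀ ≈ [3.9641, -1.1340]ᵀ
Result: (3.9641, -1.1340)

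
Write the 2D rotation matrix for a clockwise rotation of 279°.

Rotation matrix formula: [[cos θ, -sin θ], [sin θ, cos θ]]
A clockwise rotation by 279° is equivalent to a counterclockwise rotation by -279°.
For θ = -279°:
cos(-279°) = 0.1564
sin(-279°) = 0.9877
Result: [[0.1564, -0.9877], [0.9877, 0.1564]]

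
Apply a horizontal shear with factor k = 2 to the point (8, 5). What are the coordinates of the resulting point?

Shear matrix for horizontal shear with factor k = 2:
[[1, 2], [0, 1]]
Result: (8, 5) → (18, 5)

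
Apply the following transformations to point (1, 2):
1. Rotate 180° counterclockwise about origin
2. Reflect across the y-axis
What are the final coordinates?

Step 1: Rotate 180° → (-1, -2)
Step 2: Reflect across y-axis → (1, -2)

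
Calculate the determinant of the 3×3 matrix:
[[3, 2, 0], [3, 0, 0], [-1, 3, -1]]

Expansion along first row:
det = 3·det([[0,0],[3,-1]]) - 2·det([[3,0],[-1,-1]]) + 0·det([[3,0],[-1,3]])
    = 3·(0·-1 - 0·3) - 2·(3·-1 - 0·-1) + 0·(3·3 - 0·-1)
    = 3·0 - 2·-3 + 0·9
    = 0 + 6 + 0 = 6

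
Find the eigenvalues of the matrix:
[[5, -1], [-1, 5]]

Characteristic equation: det(A - λI) = 0
λ² - (trace)λ + (det) = 0
trace = 5 + 5 = 10, det = (5)(5) - (-1)(-1) = 24
λ² - (10)λ + (24) = 0
λ = (10 ± √((10)² - 4·(24))) / 2 = (10 ± √4) / 2
Solving: λ = 4, 6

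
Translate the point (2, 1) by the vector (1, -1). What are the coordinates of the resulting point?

Translation by (1, -1) (homogeneous matrix [[1, 0, 1], [0, 1, -1], [0, 0, 1]]):
x' = 2 + 1 = 3
y' = 1 + -1 = 0
Result: (3, 0)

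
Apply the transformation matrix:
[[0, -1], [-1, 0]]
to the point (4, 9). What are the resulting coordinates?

Matrix multiplication:
[[0, -1], [-1, 0]] × [4, 9]ᵀ
= [(0)(4) + (-1)(9), (-1)(4) + (0)(9)]ᵀ
= [-9, -4]ᵀ
Result: (-9, -4)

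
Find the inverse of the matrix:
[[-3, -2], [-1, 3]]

For [[a,b],[c,d]], inverse = (1/det)·[[d,-b],[-c,a]]
det = (-3)(3) - (-2)(-1) = -9 - 2 = -11
Inverse = (1/-11)·[[3, 2], [1, -3]]
= [[-3/11, -2/11], [-1/11, 3/11]]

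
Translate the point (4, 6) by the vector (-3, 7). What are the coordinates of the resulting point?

Translation by (-3, 7) (homogeneous matrix [[1, 0, -3], [0, 1, 7], [0, 0, 1]]):
x' = 4 + -3 = 1
y' = 6 + 7 = 13
Result: (1, 13)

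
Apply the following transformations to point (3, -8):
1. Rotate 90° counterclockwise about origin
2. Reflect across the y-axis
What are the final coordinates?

Step 1: Rotate 90° → (8, 3)
Step 2: Reflect across y-axis → (-8, 3)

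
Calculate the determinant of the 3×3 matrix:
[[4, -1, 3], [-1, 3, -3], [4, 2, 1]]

Expansion along first row:
det = 4·det([[3,-3],[2,1]]) - -1·det([[-1,-3],[4,1]]) + 3·det([[-1,3],[4,2]])
    = 4·(3·1 - -3·2) - -1·(-1·1 - -3·4) + 3·(-1·2 - 3·4)
    = 4·9 - -1·11 + 3·-14
    = 36 + 11 + -42 = 5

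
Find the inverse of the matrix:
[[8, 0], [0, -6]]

For [[a,b],[c,d]], inverse = (1/det)·[[d,-b],[-c,a]]
det = (8)(-6) - (0)(0) = -48 - 0 = -48
Inverse = (1/-48)·[[-6, 0], [0, 8]]
= [[1/8, 0], [0, -1/6]]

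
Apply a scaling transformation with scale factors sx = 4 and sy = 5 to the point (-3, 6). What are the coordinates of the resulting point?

Scaling matrix:
[[4, 0], [0, 5]]
Result: (-3 × 4, 6 × 5) = (-12, 30)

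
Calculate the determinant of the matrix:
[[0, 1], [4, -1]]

For a 2×2 matrix [[a, b], [c, d]], det = ad - bc
det = (0)(-1) - (1)(4) = 0 - 4 = -4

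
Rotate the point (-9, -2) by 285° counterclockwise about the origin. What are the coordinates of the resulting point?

Rotation matrix for 285°: [[cos 285°, -sin 285°], [sin 285°, cos 285°]] ≈ [[0.258819, 0.965926], [-0.965926, 0.258819]]
[[0.258819, 0.965926], [-0.965926, 0.258819]] × [-9, -2]ᵀ ≈ [-4.2612, 8.1757]ᵀ
Result: (-4.2612, 8.1757)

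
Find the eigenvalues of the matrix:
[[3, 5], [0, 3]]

Characteristic equation: det(A - λI) = 0
λ² - (trace)λ + (det) = 0
trace = 3 + 3 = 6, det = (3)(3) - (5)(0) = 9
λ² - (6)λ + (9) = 0
λ = (6 ± √((6)² - 4·(9))) / 2 = (6 ± √0) / 2
Solving: λ = 3, 3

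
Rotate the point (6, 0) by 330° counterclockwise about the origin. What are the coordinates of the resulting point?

Rotation matrix for 330°: [[cos 330°, -sin 330°], [sin 330°, cos 330°]] ≈ [[0.866025, 0.500000], [-0.500000, 0.866025]]
[[0.866025, 0.500000], [-0.500000, 0.866025]] × [6, 0]ᵀ ≈ [5.1962, -3]ᵀ
Result: (5.1962, -3)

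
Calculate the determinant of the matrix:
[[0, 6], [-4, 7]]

For a 2×2 matrix [[a, b], [c, d]], det = ad - bc
det = (0)(7) - (6)(-4) = 0 - -24 = 24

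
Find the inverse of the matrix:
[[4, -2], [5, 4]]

For [[a,b],[c,d]], inverse = (1/det)·[[d,-b],[-c,a]]
det = (4)(4) - (-2)(5) = 16 - -10 = 26
Inverse = (1/26)·[[4, 2], [-5, 4]]
= [[2/13, 1/13], [-5/26, 2/13]]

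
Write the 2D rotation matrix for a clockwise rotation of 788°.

Rotation matrix formula: [[cos θ, -sin θ], [sin θ, cos θ]]
A clockwise rotation by 788° is equivalent to a counterclockwise rotation by -788°.
For θ = -788°:
cos(-788°) = 0.3746
sin(-788°) = -0.9272
Result: [[0.3746, 0.9272], [-0.9272, 0.3746]]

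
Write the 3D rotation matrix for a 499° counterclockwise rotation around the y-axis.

Rotation matrix for counterclockwise 499° around y-axis:
cos(499°) = -0.7547, sin(499°) = 0.6561
Result: [[-0.7547, 0, 0.6561], [0, 1, 0], [-0.6561, 0, -0.7547]]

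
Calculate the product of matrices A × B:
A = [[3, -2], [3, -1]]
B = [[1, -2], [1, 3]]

Matrix multiplication:
C[0][0] = 3×1 + -2×1 = 1
C[0][1] = 3×-2 + -2×3 = -12
C[1][0] = 3×1 + -1×1 = 2
C[1][1] = 3×-2 + -1×3 = -9
Result: [[1, -12], [2, -9]]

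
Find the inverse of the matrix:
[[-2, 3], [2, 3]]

For [[a,b],[c,d]], inverse = (1/det)·[[d,-b],[-c,a]]
det = (-2)(3) - (3)(2) = -6 - 6 = -12
Inverse = (1/-12)·[[3, -3], [-2, -2]]
= [[-1/4, 1/4], [1/6, 1/6]]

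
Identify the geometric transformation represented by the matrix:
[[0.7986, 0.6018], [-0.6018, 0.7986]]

This matrix represents: rotation by 323° counterclockwise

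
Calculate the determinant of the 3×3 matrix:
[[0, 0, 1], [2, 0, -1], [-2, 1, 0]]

Expansion along first row:
det = 0·det([[0,-1],[1,0]]) - 0·det([[2,-1],[-2,0]]) + 1·det([[2,0],[-2,1]])
    = 0·(0·0 - -1·1) - 0·(2·0 - -1·-2) + 1·(2·1 - 0·-2)
    = 0·1 - 0·-2 + 1·2
    = 0 + 0 + 2 = 2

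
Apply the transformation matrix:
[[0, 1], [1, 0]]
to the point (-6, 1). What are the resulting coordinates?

Matrix multiplication:
[[0, 1], [1, 0]] × [-6, 1]ᵀ
= [(0)(-6) + (1)(1), (1)(-6) + (0)(1)]ᵀ
= [1, -6]ᵀ
Result: (1, -6)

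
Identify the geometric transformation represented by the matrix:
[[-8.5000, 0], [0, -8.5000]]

This matrix represents: uniform scaling by factor -8.5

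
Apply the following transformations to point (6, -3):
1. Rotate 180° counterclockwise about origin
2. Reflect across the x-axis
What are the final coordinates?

Step 1: Rotate 180° → (-6, 3)
Step 2: Reflect across x-axis → (-6, -3)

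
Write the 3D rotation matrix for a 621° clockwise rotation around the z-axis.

Rotation matrix for clockwise 621° around z-axis:
A clockwise rotation by 621° is a counterclockwise rotation by -621°.
cos(-621°) = -0.1564, sin(-621°) = 0.9877
Result: [[-0.1564, -0.9877, 0], [0.9877, -0.1564, 0], [0, 0, 1]]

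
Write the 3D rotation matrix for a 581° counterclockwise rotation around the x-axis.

Rotation matrix for counterclockwise 581° around x-axis:
cos(581°) = -0.7547, sin(581°) = -0.6561
Result: [[1, 0, 0], [0, -0.7547, 0.6561], [0, -0.6561, -0.7547]]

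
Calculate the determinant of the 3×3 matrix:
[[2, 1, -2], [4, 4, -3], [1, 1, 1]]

Expansion along first row:
det = 2·det([[4,-3],[1,1]]) - 1·det([[4,-3],[1,1]]) + -2·det([[4,4],[1,1]])
    = 2·(4·1 - -3·1) - 1·(4·1 - -3·1) + -2·(4·1 - 4·1)
    = 2·7 - 1·7 + -2·0
    = 14 + -7 + 0 = 7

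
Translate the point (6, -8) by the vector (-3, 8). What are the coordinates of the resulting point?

Translation by (-3, 8) (homogeneous matrix [[1, 0, -3], [0, 1, 8], [0, 0, 1]]):
x' = 6 + -3 = 3
y' = -8 + 8 = 0
Result: (3, 0)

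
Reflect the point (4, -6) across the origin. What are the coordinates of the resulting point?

Reflection across origin: (4, -6) → (-4, 6)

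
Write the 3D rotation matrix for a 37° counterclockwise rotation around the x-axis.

Rotation matrix for counterclockwise 37° around x-axis:
cos(37°) = 0.7986, sin(37°) = 0.6018
Result: [[1, 0, 0], [0, 0.7986, -0.6018], [0, 0.6018, 0.7986]]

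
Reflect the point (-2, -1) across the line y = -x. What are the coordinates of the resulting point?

Reflection across line y = -x: (-2, -1) → (1, 2)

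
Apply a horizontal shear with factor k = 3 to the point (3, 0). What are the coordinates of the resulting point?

Shear matrix for horizontal shear with factor k = 3:
[[1, 3], [0, 1]]
Result: (3, 0) → (3, 0)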